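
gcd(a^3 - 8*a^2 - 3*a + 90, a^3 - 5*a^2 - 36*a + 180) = a^2 - 11*a + 30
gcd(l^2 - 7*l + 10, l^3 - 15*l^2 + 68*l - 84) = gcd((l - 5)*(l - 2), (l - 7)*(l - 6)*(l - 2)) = l - 2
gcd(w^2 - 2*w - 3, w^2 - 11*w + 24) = w - 3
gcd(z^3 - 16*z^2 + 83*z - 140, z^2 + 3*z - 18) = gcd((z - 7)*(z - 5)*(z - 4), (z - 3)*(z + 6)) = 1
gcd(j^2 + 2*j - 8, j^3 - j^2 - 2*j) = j - 2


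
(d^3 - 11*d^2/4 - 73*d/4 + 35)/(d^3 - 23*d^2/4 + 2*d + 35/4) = (d + 4)/(d + 1)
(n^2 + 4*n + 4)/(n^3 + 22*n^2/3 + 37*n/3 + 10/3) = 3*(n + 2)/(3*n^2 + 16*n + 5)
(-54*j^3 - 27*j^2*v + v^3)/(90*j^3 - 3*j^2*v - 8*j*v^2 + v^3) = (3*j + v)/(-5*j + v)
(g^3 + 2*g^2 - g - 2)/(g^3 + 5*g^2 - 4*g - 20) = (g^2 - 1)/(g^2 + 3*g - 10)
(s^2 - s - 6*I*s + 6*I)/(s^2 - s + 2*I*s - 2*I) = (s - 6*I)/(s + 2*I)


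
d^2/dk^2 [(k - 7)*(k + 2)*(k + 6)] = 6*k + 2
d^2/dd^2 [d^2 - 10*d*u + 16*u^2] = 2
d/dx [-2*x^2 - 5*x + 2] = -4*x - 5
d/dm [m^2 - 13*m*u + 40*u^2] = 2*m - 13*u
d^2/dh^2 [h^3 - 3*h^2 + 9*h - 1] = 6*h - 6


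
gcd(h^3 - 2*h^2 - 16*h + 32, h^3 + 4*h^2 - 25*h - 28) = h - 4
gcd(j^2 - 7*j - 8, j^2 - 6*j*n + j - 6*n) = j + 1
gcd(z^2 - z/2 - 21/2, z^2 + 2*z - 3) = z + 3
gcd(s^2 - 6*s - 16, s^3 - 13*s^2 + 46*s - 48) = s - 8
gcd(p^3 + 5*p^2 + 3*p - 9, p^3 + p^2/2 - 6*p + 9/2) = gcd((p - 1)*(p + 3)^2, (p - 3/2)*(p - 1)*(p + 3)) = p^2 + 2*p - 3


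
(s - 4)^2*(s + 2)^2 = s^4 - 4*s^3 - 12*s^2 + 32*s + 64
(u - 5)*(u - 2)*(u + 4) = u^3 - 3*u^2 - 18*u + 40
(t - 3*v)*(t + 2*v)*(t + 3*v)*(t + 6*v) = t^4 + 8*t^3*v + 3*t^2*v^2 - 72*t*v^3 - 108*v^4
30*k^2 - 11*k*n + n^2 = (-6*k + n)*(-5*k + n)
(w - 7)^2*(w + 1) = w^3 - 13*w^2 + 35*w + 49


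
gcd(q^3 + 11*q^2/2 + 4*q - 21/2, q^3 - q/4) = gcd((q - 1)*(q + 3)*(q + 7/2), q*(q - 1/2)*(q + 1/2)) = 1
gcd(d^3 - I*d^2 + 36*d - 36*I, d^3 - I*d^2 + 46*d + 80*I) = 1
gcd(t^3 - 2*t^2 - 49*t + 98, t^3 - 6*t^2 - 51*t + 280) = t + 7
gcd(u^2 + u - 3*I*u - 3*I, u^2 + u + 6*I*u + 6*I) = u + 1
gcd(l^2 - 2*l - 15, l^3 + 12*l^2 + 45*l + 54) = l + 3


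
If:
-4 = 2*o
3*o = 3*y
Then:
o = -2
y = -2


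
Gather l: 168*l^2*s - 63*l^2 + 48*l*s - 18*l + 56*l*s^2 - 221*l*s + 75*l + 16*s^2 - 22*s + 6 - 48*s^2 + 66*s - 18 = l^2*(168*s - 63) + l*(56*s^2 - 173*s + 57) - 32*s^2 + 44*s - 12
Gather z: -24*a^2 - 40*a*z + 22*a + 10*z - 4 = -24*a^2 + 22*a + z*(10 - 40*a) - 4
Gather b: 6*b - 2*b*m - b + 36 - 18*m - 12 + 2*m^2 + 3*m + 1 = b*(5 - 2*m) + 2*m^2 - 15*m + 25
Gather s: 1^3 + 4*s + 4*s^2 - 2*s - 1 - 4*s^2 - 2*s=0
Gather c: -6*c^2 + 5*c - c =-6*c^2 + 4*c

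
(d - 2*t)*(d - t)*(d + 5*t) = d^3 + 2*d^2*t - 13*d*t^2 + 10*t^3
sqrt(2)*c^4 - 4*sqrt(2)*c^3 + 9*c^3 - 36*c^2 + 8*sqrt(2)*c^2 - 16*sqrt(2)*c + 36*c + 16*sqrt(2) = (c - 2)^2*(c + 4*sqrt(2))*(sqrt(2)*c + 1)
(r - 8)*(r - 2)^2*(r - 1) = r^4 - 13*r^3 + 48*r^2 - 68*r + 32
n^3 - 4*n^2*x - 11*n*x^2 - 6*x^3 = (n - 6*x)*(n + x)^2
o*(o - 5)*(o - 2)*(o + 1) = o^4 - 6*o^3 + 3*o^2 + 10*o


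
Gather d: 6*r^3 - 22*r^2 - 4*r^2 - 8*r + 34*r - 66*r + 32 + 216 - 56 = 6*r^3 - 26*r^2 - 40*r + 192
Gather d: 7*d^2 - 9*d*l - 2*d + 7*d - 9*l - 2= 7*d^2 + d*(5 - 9*l) - 9*l - 2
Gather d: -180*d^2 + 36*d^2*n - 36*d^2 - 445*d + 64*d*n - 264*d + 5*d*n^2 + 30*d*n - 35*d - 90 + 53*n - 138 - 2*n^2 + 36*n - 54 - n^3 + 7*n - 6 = d^2*(36*n - 216) + d*(5*n^2 + 94*n - 744) - n^3 - 2*n^2 + 96*n - 288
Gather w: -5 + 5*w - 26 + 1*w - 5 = 6*w - 36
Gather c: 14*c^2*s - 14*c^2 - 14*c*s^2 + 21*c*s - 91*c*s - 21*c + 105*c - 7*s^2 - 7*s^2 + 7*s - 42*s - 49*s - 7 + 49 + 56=c^2*(14*s - 14) + c*(-14*s^2 - 70*s + 84) - 14*s^2 - 84*s + 98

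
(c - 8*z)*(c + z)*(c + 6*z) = c^3 - c^2*z - 50*c*z^2 - 48*z^3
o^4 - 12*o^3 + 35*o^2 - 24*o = o*(o - 8)*(o - 3)*(o - 1)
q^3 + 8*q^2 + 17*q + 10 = (q + 1)*(q + 2)*(q + 5)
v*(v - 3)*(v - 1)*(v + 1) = v^4 - 3*v^3 - v^2 + 3*v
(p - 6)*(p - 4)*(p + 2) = p^3 - 8*p^2 + 4*p + 48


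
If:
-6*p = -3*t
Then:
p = t/2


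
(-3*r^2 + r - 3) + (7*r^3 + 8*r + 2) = 7*r^3 - 3*r^2 + 9*r - 1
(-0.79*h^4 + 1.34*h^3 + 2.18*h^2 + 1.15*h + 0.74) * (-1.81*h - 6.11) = 1.4299*h^5 + 2.4015*h^4 - 12.1332*h^3 - 15.4013*h^2 - 8.3659*h - 4.5214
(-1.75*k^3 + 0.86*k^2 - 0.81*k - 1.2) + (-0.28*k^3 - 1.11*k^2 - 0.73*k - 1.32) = -2.03*k^3 - 0.25*k^2 - 1.54*k - 2.52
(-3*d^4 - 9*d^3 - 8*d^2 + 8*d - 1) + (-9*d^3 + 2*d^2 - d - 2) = -3*d^4 - 18*d^3 - 6*d^2 + 7*d - 3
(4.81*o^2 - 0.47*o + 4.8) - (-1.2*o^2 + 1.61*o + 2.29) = 6.01*o^2 - 2.08*o + 2.51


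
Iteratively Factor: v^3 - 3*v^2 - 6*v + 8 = (v - 1)*(v^2 - 2*v - 8) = (v - 4)*(v - 1)*(v + 2)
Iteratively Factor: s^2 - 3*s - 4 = (s - 4)*(s + 1)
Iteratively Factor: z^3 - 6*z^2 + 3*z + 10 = (z - 5)*(z^2 - z - 2) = (z - 5)*(z - 2)*(z + 1)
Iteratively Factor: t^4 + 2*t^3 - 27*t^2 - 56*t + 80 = (t - 5)*(t^3 + 7*t^2 + 8*t - 16) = (t - 5)*(t + 4)*(t^2 + 3*t - 4) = (t - 5)*(t - 1)*(t + 4)*(t + 4)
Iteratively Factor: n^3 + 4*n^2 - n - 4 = (n - 1)*(n^2 + 5*n + 4) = (n - 1)*(n + 1)*(n + 4)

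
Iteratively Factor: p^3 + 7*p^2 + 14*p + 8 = (p + 4)*(p^2 + 3*p + 2) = (p + 1)*(p + 4)*(p + 2)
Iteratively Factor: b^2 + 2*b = (b + 2)*(b)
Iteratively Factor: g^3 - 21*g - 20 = (g + 1)*(g^2 - g - 20) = (g + 1)*(g + 4)*(g - 5)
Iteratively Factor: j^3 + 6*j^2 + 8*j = (j + 2)*(j^2 + 4*j) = j*(j + 2)*(j + 4)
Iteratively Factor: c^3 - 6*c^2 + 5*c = (c - 1)*(c^2 - 5*c) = c*(c - 1)*(c - 5)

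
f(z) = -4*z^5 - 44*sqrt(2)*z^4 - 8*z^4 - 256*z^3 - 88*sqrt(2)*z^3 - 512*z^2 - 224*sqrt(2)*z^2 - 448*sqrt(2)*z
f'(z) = -20*z^4 - 176*sqrt(2)*z^3 - 32*z^3 - 768*z^2 - 264*sqrt(2)*z^2 - 1024*z - 448*sqrt(2)*z - 448*sqrt(2)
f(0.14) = -106.01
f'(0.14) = -888.78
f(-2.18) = -5.09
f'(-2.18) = 14.27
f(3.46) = -39921.13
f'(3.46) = -34534.38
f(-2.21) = -5.46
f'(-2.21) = 10.10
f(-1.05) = 111.68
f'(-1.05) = 149.41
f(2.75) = -20567.57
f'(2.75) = -20809.06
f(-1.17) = 93.26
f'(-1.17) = 155.81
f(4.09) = -66714.06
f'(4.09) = -51320.97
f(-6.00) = -3765.55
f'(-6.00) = 2977.90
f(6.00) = -237931.11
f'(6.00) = -138262.40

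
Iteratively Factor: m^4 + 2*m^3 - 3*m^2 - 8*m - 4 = (m + 1)*(m^3 + m^2 - 4*m - 4) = (m + 1)^2*(m^2 - 4) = (m - 2)*(m + 1)^2*(m + 2)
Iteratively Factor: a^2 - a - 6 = (a + 2)*(a - 3)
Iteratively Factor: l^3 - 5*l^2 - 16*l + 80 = (l - 5)*(l^2 - 16) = (l - 5)*(l + 4)*(l - 4)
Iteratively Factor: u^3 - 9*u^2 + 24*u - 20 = (u - 2)*(u^2 - 7*u + 10) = (u - 2)^2*(u - 5)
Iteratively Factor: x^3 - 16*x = (x - 4)*(x^2 + 4*x) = x*(x - 4)*(x + 4)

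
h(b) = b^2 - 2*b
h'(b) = 2*b - 2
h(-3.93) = 23.30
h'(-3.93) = -9.86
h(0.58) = -0.82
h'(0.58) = -0.84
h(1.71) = -0.50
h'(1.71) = 1.42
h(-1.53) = 5.40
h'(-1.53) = -5.06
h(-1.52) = 5.35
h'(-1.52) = -5.04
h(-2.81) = 13.52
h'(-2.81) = -7.62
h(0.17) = -0.31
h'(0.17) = -1.66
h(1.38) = -0.86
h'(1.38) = 0.76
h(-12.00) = 168.00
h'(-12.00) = -26.00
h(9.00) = 63.00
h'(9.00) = 16.00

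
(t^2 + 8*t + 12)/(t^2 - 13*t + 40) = (t^2 + 8*t + 12)/(t^2 - 13*t + 40)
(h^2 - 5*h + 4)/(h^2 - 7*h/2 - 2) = 2*(h - 1)/(2*h + 1)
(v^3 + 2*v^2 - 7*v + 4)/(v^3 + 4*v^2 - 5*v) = (v^2 + 3*v - 4)/(v*(v + 5))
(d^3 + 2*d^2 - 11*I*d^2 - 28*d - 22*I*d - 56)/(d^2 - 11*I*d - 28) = d + 2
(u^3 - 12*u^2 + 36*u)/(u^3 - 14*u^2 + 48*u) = (u - 6)/(u - 8)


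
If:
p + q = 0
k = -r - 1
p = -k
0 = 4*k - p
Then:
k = 0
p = 0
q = 0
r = -1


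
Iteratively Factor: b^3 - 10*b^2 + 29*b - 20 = (b - 1)*(b^2 - 9*b + 20) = (b - 4)*(b - 1)*(b - 5)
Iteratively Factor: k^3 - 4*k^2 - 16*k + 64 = (k - 4)*(k^2 - 16) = (k - 4)*(k + 4)*(k - 4)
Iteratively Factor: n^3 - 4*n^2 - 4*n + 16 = (n - 4)*(n^2 - 4) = (n - 4)*(n - 2)*(n + 2)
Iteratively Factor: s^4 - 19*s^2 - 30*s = (s - 5)*(s^3 + 5*s^2 + 6*s) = s*(s - 5)*(s^2 + 5*s + 6) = s*(s - 5)*(s + 3)*(s + 2)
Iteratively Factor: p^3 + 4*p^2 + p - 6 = (p - 1)*(p^2 + 5*p + 6) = (p - 1)*(p + 2)*(p + 3)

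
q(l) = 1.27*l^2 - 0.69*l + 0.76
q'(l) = 2.54*l - 0.69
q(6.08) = 43.51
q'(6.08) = 14.75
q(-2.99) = 14.18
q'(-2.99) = -8.28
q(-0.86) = 2.29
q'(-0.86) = -2.87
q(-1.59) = 5.07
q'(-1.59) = -4.73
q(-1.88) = 6.55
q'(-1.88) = -5.47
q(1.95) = 4.24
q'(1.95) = 4.26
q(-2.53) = 10.63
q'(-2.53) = -7.12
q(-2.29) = 9.00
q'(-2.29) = -6.51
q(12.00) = 175.36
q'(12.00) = 29.79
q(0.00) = 0.76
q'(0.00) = -0.69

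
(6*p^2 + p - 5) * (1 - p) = -6*p^3 + 5*p^2 + 6*p - 5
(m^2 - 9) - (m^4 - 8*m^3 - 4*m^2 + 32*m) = -m^4 + 8*m^3 + 5*m^2 - 32*m - 9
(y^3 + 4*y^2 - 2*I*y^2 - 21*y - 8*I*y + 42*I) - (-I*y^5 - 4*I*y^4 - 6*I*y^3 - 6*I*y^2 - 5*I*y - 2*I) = I*y^5 + 4*I*y^4 + y^3 + 6*I*y^3 + 4*y^2 + 4*I*y^2 - 21*y - 3*I*y + 44*I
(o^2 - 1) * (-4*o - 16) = -4*o^3 - 16*o^2 + 4*o + 16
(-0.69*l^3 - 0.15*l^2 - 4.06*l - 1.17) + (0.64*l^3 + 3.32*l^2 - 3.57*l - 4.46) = -0.0499999999999999*l^3 + 3.17*l^2 - 7.63*l - 5.63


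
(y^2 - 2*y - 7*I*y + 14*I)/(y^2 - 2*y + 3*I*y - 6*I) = (y - 7*I)/(y + 3*I)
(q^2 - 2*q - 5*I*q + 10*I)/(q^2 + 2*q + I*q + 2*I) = (q^2 - q*(2 + 5*I) + 10*I)/(q^2 + q*(2 + I) + 2*I)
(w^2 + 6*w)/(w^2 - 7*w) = (w + 6)/(w - 7)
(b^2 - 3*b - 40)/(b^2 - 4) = (b^2 - 3*b - 40)/(b^2 - 4)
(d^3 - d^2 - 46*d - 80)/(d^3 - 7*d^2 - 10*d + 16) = (d + 5)/(d - 1)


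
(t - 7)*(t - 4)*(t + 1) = t^3 - 10*t^2 + 17*t + 28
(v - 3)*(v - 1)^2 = v^3 - 5*v^2 + 7*v - 3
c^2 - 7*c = c*(c - 7)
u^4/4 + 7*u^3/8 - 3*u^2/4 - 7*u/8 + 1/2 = (u/4 + 1)*(u - 1)*(u - 1/2)*(u + 1)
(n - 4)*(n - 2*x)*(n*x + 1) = n^3*x - 2*n^2*x^2 - 4*n^2*x + n^2 + 8*n*x^2 - 2*n*x - 4*n + 8*x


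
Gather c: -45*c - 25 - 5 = -45*c - 30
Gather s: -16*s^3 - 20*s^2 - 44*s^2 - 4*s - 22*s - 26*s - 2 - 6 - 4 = -16*s^3 - 64*s^2 - 52*s - 12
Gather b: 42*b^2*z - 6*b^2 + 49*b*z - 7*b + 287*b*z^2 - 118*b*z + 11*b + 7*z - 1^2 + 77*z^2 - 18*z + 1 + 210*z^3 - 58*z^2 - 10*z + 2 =b^2*(42*z - 6) + b*(287*z^2 - 69*z + 4) + 210*z^3 + 19*z^2 - 21*z + 2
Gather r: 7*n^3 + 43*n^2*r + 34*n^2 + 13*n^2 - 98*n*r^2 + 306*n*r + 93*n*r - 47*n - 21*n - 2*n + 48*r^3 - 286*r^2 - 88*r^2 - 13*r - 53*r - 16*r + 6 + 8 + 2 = 7*n^3 + 47*n^2 - 70*n + 48*r^3 + r^2*(-98*n - 374) + r*(43*n^2 + 399*n - 82) + 16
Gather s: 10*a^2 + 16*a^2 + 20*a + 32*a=26*a^2 + 52*a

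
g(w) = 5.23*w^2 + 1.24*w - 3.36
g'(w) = 10.46*w + 1.24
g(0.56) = -1.03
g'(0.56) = 7.10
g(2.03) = 20.71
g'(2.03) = 22.47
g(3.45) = 63.17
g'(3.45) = 37.33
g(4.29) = 98.21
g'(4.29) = 46.11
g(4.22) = 95.01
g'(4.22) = 45.38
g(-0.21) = -3.39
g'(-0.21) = -0.96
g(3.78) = 76.06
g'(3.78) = 40.78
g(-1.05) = 1.10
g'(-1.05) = -9.74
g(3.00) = 47.43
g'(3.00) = 32.62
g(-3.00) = 39.99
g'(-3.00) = -30.14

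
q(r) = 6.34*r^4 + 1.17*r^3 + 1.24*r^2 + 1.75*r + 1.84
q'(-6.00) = -5364.53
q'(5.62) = 4628.06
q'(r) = 25.36*r^3 + 3.51*r^2 + 2.48*r + 1.75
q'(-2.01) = -194.99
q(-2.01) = 97.32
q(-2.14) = 125.27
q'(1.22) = 56.05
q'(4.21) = 1966.73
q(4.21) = 2110.16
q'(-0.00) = 1.75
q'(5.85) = 5213.49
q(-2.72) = 329.74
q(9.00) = 42567.70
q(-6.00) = 7999.90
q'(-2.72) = -489.36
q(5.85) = 7714.03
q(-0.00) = 1.84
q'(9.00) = 18795.82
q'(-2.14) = -236.02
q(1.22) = 21.99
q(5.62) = 6583.14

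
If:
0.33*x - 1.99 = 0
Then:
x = 6.03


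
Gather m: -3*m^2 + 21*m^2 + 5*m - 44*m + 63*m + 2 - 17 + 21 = 18*m^2 + 24*m + 6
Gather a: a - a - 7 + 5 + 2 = 0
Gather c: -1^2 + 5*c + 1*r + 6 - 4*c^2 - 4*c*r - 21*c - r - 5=-4*c^2 + c*(-4*r - 16)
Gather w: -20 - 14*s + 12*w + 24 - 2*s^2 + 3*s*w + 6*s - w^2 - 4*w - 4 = -2*s^2 - 8*s - w^2 + w*(3*s + 8)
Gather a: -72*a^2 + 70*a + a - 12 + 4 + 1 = -72*a^2 + 71*a - 7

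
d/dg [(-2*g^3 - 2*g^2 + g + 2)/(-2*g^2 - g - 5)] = (4*g^4 + 4*g^3 + 34*g^2 + 28*g - 3)/(4*g^4 + 4*g^3 + 21*g^2 + 10*g + 25)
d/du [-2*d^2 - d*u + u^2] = -d + 2*u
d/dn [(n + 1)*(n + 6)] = 2*n + 7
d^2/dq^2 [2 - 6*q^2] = -12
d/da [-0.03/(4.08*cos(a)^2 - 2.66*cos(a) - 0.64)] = (0.0798 - 0.2448*cos(a))*sin(a)/(-4.08*cos(a)^2 + 2.66*cos(a) + 0.64)^2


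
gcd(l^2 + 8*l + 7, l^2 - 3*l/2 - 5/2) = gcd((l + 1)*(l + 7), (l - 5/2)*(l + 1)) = l + 1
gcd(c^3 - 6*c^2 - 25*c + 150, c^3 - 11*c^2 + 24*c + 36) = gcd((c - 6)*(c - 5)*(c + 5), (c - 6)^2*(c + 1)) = c - 6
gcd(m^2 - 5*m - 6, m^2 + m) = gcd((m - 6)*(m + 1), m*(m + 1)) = m + 1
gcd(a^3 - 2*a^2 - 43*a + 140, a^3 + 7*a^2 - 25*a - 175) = a^2 + 2*a - 35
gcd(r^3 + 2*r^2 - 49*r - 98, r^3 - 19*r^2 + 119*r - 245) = r - 7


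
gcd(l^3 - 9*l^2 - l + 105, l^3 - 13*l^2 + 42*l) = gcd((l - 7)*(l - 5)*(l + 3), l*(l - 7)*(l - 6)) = l - 7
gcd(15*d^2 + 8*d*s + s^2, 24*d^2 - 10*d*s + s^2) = 1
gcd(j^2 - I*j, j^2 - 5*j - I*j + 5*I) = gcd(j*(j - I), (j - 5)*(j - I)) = j - I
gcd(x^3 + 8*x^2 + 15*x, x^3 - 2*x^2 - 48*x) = x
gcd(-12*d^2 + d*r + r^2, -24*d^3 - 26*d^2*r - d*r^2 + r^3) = 4*d + r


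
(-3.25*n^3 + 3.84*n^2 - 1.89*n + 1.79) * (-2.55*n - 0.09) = 8.2875*n^4 - 9.4995*n^3 + 4.4739*n^2 - 4.3944*n - 0.1611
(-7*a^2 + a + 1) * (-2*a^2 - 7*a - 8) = 14*a^4 + 47*a^3 + 47*a^2 - 15*a - 8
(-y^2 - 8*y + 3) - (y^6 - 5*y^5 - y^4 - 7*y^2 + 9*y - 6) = -y^6 + 5*y^5 + y^4 + 6*y^2 - 17*y + 9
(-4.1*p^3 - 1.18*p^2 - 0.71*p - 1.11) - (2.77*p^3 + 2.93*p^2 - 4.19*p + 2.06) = -6.87*p^3 - 4.11*p^2 + 3.48*p - 3.17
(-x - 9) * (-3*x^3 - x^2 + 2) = 3*x^4 + 28*x^3 + 9*x^2 - 2*x - 18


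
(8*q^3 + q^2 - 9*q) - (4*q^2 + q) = 8*q^3 - 3*q^2 - 10*q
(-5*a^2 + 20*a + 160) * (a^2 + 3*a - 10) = -5*a^4 + 5*a^3 + 270*a^2 + 280*a - 1600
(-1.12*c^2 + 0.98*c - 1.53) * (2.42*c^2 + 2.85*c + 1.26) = -2.7104*c^4 - 0.820400000000001*c^3 - 2.3208*c^2 - 3.1257*c - 1.9278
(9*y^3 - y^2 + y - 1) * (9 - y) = -9*y^4 + 82*y^3 - 10*y^2 + 10*y - 9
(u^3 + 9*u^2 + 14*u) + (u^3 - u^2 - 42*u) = 2*u^3 + 8*u^2 - 28*u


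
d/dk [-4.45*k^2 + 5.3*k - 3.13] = 5.3 - 8.9*k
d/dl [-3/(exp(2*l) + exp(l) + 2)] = (6*exp(l) + 3)*exp(l)/(exp(2*l) + exp(l) + 2)^2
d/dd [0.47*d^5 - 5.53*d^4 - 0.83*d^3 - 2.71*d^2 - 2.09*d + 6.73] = 2.35*d^4 - 22.12*d^3 - 2.49*d^2 - 5.42*d - 2.09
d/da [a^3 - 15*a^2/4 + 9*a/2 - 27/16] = 3*a^2 - 15*a/2 + 9/2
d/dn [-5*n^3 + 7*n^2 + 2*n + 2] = -15*n^2 + 14*n + 2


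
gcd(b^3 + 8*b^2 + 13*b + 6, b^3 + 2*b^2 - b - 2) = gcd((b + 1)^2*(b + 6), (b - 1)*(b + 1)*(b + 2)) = b + 1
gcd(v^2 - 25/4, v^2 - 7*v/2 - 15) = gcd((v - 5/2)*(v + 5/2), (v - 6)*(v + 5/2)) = v + 5/2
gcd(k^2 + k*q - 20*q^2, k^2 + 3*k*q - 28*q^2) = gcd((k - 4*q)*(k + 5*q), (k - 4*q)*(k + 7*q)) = -k + 4*q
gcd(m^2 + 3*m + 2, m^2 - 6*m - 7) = m + 1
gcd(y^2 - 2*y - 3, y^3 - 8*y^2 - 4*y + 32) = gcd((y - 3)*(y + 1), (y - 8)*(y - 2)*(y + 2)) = 1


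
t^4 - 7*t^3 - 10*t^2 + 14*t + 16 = (t - 8)*(t + 1)*(t - sqrt(2))*(t + sqrt(2))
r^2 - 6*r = r*(r - 6)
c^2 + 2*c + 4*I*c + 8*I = (c + 2)*(c + 4*I)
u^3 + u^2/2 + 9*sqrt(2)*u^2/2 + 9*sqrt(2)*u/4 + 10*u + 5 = (u + 1/2)*(u + 2*sqrt(2))*(u + 5*sqrt(2)/2)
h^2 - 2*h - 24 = (h - 6)*(h + 4)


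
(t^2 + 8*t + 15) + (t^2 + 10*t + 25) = 2*t^2 + 18*t + 40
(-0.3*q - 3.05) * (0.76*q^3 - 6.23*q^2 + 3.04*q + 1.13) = -0.228*q^4 - 0.449*q^3 + 18.0895*q^2 - 9.611*q - 3.4465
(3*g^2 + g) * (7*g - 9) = 21*g^3 - 20*g^2 - 9*g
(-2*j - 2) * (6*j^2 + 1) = -12*j^3 - 12*j^2 - 2*j - 2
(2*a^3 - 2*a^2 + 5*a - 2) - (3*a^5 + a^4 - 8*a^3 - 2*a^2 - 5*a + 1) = -3*a^5 - a^4 + 10*a^3 + 10*a - 3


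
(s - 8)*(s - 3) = s^2 - 11*s + 24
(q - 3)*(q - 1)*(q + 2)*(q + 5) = q^4 + 3*q^3 - 15*q^2 - 19*q + 30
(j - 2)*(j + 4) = j^2 + 2*j - 8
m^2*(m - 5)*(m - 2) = m^4 - 7*m^3 + 10*m^2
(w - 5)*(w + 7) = w^2 + 2*w - 35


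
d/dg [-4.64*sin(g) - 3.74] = -4.64*cos(g)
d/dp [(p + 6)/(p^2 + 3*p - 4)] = (p^2 + 3*p - (p + 6)*(2*p + 3) - 4)/(p^2 + 3*p - 4)^2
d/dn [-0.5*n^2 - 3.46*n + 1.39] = -1.0*n - 3.46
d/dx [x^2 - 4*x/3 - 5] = 2*x - 4/3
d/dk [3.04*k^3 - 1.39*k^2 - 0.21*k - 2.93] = 9.12*k^2 - 2.78*k - 0.21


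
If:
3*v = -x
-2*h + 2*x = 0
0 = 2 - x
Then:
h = 2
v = -2/3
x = 2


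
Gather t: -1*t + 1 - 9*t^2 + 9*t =-9*t^2 + 8*t + 1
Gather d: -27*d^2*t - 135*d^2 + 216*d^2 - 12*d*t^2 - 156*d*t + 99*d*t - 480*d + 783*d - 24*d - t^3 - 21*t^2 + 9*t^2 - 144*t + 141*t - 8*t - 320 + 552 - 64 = d^2*(81 - 27*t) + d*(-12*t^2 - 57*t + 279) - t^3 - 12*t^2 - 11*t + 168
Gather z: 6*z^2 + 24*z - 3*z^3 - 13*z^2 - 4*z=-3*z^3 - 7*z^2 + 20*z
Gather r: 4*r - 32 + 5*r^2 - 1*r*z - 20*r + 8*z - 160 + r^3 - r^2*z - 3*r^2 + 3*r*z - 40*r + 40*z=r^3 + r^2*(2 - z) + r*(2*z - 56) + 48*z - 192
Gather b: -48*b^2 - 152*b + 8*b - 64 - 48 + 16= -48*b^2 - 144*b - 96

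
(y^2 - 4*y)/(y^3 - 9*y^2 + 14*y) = (y - 4)/(y^2 - 9*y + 14)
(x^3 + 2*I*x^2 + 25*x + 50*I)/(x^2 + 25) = x + 2*I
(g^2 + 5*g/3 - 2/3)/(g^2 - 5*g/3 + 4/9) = 3*(g + 2)/(3*g - 4)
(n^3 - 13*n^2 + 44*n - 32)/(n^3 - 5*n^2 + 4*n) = (n - 8)/n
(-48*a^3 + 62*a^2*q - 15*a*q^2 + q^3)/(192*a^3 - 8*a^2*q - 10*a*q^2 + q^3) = (-a + q)/(4*a + q)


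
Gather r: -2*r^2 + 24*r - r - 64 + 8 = -2*r^2 + 23*r - 56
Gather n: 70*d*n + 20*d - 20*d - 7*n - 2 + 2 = n*(70*d - 7)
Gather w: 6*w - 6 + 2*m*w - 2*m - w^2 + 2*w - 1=-2*m - w^2 + w*(2*m + 8) - 7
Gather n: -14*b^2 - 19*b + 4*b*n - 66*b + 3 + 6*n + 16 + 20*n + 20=-14*b^2 - 85*b + n*(4*b + 26) + 39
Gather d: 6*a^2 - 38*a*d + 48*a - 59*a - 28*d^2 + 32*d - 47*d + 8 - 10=6*a^2 - 11*a - 28*d^2 + d*(-38*a - 15) - 2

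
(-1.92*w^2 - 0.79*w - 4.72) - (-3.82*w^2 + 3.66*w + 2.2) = 1.9*w^2 - 4.45*w - 6.92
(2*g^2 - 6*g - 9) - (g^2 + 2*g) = g^2 - 8*g - 9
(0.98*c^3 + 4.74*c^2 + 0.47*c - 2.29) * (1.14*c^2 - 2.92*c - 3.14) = 1.1172*c^5 + 2.542*c^4 - 16.3822*c^3 - 18.8666*c^2 + 5.211*c + 7.1906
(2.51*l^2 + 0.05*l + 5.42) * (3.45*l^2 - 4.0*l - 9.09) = 8.6595*l^4 - 9.8675*l^3 - 4.3169*l^2 - 22.1345*l - 49.2678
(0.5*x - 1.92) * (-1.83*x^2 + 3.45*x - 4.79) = -0.915*x^3 + 5.2386*x^2 - 9.019*x + 9.1968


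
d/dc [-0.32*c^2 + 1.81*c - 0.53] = 1.81 - 0.64*c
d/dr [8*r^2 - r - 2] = 16*r - 1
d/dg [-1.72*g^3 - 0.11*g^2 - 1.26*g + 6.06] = -5.16*g^2 - 0.22*g - 1.26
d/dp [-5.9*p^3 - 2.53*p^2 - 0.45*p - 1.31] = -17.7*p^2 - 5.06*p - 0.45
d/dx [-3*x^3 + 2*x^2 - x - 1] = -9*x^2 + 4*x - 1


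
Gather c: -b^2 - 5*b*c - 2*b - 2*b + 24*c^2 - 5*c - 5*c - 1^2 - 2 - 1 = -b^2 - 4*b + 24*c^2 + c*(-5*b - 10) - 4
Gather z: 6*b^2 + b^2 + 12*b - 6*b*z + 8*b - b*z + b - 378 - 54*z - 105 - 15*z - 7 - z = 7*b^2 + 21*b + z*(-7*b - 70) - 490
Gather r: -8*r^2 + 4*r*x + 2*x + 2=-8*r^2 + 4*r*x + 2*x + 2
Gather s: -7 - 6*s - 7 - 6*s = -12*s - 14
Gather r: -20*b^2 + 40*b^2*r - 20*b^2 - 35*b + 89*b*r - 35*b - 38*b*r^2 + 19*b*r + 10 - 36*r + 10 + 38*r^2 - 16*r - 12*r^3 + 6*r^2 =-40*b^2 - 70*b - 12*r^3 + r^2*(44 - 38*b) + r*(40*b^2 + 108*b - 52) + 20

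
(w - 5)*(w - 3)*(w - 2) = w^3 - 10*w^2 + 31*w - 30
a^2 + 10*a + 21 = (a + 3)*(a + 7)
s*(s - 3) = s^2 - 3*s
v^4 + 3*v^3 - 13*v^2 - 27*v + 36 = (v - 3)*(v - 1)*(v + 3)*(v + 4)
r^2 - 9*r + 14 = (r - 7)*(r - 2)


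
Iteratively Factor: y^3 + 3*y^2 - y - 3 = (y + 1)*(y^2 + 2*y - 3) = (y - 1)*(y + 1)*(y + 3)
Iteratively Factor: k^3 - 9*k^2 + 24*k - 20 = (k - 5)*(k^2 - 4*k + 4) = (k - 5)*(k - 2)*(k - 2)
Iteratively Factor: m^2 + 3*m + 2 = (m + 2)*(m + 1)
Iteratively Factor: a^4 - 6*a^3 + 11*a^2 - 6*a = (a - 2)*(a^3 - 4*a^2 + 3*a) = (a - 3)*(a - 2)*(a^2 - a) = (a - 3)*(a - 2)*(a - 1)*(a)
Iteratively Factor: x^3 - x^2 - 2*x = (x - 2)*(x^2 + x) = x*(x - 2)*(x + 1)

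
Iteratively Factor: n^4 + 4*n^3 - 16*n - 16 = (n + 2)*(n^3 + 2*n^2 - 4*n - 8) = (n - 2)*(n + 2)*(n^2 + 4*n + 4) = (n - 2)*(n + 2)^2*(n + 2)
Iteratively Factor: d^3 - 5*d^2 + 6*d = (d)*(d^2 - 5*d + 6) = d*(d - 2)*(d - 3)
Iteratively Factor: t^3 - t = (t)*(t^2 - 1) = t*(t - 1)*(t + 1)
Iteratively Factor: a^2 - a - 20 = (a + 4)*(a - 5)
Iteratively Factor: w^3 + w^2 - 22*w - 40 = (w + 2)*(w^2 - w - 20) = (w - 5)*(w + 2)*(w + 4)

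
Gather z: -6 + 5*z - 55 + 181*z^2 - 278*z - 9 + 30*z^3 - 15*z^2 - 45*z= 30*z^3 + 166*z^2 - 318*z - 70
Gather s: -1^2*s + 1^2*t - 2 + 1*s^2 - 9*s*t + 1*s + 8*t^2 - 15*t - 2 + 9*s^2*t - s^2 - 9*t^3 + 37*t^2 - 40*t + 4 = 9*s^2*t - 9*s*t - 9*t^3 + 45*t^2 - 54*t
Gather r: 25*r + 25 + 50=25*r + 75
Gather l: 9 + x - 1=x + 8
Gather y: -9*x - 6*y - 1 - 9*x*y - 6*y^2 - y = -9*x - 6*y^2 + y*(-9*x - 7) - 1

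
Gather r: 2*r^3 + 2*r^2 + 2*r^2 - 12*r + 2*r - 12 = 2*r^3 + 4*r^2 - 10*r - 12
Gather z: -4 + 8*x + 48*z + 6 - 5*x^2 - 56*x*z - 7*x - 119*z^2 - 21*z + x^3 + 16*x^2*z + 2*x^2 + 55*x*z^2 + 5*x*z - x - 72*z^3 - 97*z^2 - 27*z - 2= x^3 - 3*x^2 - 72*z^3 + z^2*(55*x - 216) + z*(16*x^2 - 51*x)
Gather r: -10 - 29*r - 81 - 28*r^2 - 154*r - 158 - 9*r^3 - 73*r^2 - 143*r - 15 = -9*r^3 - 101*r^2 - 326*r - 264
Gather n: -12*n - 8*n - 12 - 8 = -20*n - 20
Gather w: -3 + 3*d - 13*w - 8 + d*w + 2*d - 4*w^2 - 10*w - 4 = 5*d - 4*w^2 + w*(d - 23) - 15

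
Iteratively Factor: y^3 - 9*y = (y - 3)*(y^2 + 3*y) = (y - 3)*(y + 3)*(y)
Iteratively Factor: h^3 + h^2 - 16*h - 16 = (h + 4)*(h^2 - 3*h - 4) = (h - 4)*(h + 4)*(h + 1)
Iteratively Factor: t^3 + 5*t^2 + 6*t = (t + 2)*(t^2 + 3*t) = t*(t + 2)*(t + 3)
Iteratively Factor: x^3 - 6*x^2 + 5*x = (x - 5)*(x^2 - x) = x*(x - 5)*(x - 1)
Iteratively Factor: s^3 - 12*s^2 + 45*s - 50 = (s - 2)*(s^2 - 10*s + 25) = (s - 5)*(s - 2)*(s - 5)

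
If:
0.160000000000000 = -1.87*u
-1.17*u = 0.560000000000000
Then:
No Solution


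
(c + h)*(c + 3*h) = c^2 + 4*c*h + 3*h^2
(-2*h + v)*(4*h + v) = -8*h^2 + 2*h*v + v^2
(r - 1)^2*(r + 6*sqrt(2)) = r^3 - 2*r^2 + 6*sqrt(2)*r^2 - 12*sqrt(2)*r + r + 6*sqrt(2)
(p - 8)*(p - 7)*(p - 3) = p^3 - 18*p^2 + 101*p - 168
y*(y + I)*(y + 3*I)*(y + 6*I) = y^4 + 10*I*y^3 - 27*y^2 - 18*I*y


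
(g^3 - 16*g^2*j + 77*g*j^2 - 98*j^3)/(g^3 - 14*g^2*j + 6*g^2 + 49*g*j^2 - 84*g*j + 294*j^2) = (g - 2*j)/(g + 6)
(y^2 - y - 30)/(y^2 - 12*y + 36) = (y + 5)/(y - 6)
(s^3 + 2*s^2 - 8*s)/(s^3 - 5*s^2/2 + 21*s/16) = 16*(s^2 + 2*s - 8)/(16*s^2 - 40*s + 21)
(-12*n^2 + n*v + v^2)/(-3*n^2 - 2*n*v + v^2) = (4*n + v)/(n + v)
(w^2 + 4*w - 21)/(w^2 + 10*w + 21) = (w - 3)/(w + 3)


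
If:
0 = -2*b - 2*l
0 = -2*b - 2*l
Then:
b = -l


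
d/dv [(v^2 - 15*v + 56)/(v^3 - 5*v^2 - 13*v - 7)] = (17 - v)/(v^3 + 3*v^2 + 3*v + 1)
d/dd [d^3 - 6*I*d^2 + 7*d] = 3*d^2 - 12*I*d + 7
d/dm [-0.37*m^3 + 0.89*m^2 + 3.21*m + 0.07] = -1.11*m^2 + 1.78*m + 3.21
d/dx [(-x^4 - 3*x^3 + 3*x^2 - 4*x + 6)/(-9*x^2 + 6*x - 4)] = (18*x^5 + 9*x^4 - 20*x^3 + 18*x^2 + 84*x - 20)/(81*x^4 - 108*x^3 + 108*x^2 - 48*x + 16)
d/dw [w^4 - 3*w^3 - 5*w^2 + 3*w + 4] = 4*w^3 - 9*w^2 - 10*w + 3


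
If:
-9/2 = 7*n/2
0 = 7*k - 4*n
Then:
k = -36/49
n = -9/7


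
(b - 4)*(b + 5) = b^2 + b - 20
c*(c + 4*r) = c^2 + 4*c*r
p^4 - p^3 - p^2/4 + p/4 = p*(p - 1)*(p - 1/2)*(p + 1/2)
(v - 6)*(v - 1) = v^2 - 7*v + 6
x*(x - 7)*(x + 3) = x^3 - 4*x^2 - 21*x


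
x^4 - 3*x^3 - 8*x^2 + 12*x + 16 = (x - 4)*(x - 2)*(x + 1)*(x + 2)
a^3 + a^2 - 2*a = a*(a - 1)*(a + 2)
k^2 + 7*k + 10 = (k + 2)*(k + 5)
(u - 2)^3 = u^3 - 6*u^2 + 12*u - 8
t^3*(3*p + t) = 3*p*t^3 + t^4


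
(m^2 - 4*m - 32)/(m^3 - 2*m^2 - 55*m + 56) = (m + 4)/(m^2 + 6*m - 7)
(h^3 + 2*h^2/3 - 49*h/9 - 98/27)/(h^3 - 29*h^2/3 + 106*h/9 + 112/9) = (h + 7/3)/(h - 8)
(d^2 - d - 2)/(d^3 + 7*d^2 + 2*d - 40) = (d + 1)/(d^2 + 9*d + 20)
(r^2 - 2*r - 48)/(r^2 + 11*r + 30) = (r - 8)/(r + 5)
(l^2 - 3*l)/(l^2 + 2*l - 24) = l*(l - 3)/(l^2 + 2*l - 24)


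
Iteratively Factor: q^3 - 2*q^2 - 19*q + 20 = (q - 1)*(q^2 - q - 20) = (q - 1)*(q + 4)*(q - 5)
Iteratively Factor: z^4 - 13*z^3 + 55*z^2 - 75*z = (z - 5)*(z^3 - 8*z^2 + 15*z) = (z - 5)*(z - 3)*(z^2 - 5*z) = (z - 5)^2*(z - 3)*(z)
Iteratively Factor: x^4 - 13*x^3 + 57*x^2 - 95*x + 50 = (x - 5)*(x^3 - 8*x^2 + 17*x - 10) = (x - 5)^2*(x^2 - 3*x + 2) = (x - 5)^2*(x - 1)*(x - 2)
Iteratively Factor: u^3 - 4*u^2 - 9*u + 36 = (u + 3)*(u^2 - 7*u + 12) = (u - 3)*(u + 3)*(u - 4)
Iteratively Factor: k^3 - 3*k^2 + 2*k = (k - 2)*(k^2 - k) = k*(k - 2)*(k - 1)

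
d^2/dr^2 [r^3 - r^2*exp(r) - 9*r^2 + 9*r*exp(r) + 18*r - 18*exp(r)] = -r^2*exp(r) + 5*r*exp(r) + 6*r - 2*exp(r) - 18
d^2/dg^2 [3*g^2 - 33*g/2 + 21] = 6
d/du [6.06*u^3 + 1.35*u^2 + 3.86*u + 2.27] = 18.18*u^2 + 2.7*u + 3.86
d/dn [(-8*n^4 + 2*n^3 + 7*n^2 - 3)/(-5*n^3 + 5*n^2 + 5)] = n*(8*n^5 - 16*n^4 + 9*n^3 - 32*n^2 - 3*n + 20)/(5*(n^6 - 2*n^5 + n^4 - 2*n^3 + 2*n^2 + 1))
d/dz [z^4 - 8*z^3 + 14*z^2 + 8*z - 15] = 4*z^3 - 24*z^2 + 28*z + 8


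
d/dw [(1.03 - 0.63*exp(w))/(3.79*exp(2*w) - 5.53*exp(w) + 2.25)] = (2.3877*exp(2*w) - 7.8074*exp(w) + 4.2784)*exp(w)/(14.3641*exp(4*w) - 41.9174*exp(3*w) + 47.6359*exp(2*w) - 24.885*exp(w) + 5.0625)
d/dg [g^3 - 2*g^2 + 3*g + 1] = 3*g^2 - 4*g + 3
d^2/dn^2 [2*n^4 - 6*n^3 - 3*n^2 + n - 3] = 24*n^2 - 36*n - 6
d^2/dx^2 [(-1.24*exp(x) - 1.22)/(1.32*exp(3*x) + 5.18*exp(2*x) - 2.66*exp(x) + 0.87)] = (-8.642304*exp(6*x) - 44.567424*exp(5*x) - 142.44832*exp(4*x) - 120.948288*exp(3*x) + 96.568944*exp(2*x) + 10.490368*exp(x) - 3.76188)*exp(x)/(2.299968*exp(9*x) + 27.076896*exp(8*x) + 92.351952*exp(7*x) + 34.4114*exp(6*x) - 150.410904*exp(5*x) + 161.658924*exp(4*x) - 87.749108*exp(3*x) + 30.229542*exp(2*x) - 6.040062*exp(x) + 0.658503)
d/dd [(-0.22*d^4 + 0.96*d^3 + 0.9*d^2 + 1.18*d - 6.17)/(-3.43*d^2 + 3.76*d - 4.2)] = (1.5092*d^5 - 5.7744*d^4 + 10.9152*d^3 - 4.6646*d^2 - 49.8862*d + 18.2432)/(11.7649*d^4 - 25.7936*d^3 + 42.9496*d^2 - 31.584*d + 17.64)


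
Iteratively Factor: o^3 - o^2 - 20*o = (o - 5)*(o^2 + 4*o) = (o - 5)*(o + 4)*(o)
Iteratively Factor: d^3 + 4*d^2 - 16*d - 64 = (d + 4)*(d^2 - 16) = (d + 4)^2*(d - 4)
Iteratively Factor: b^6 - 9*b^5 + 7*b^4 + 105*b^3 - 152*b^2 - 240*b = (b - 4)*(b^5 - 5*b^4 - 13*b^3 + 53*b^2 + 60*b) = (b - 4)^2*(b^4 - b^3 - 17*b^2 - 15*b) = (b - 5)*(b - 4)^2*(b^3 + 4*b^2 + 3*b) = b*(b - 5)*(b - 4)^2*(b^2 + 4*b + 3) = b*(b - 5)*(b - 4)^2*(b + 1)*(b + 3)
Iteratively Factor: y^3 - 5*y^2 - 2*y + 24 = (y - 3)*(y^2 - 2*y - 8) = (y - 4)*(y - 3)*(y + 2)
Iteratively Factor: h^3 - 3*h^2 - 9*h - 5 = (h - 5)*(h^2 + 2*h + 1) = (h - 5)*(h + 1)*(h + 1)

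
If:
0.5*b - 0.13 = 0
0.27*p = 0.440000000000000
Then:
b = 0.26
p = 1.63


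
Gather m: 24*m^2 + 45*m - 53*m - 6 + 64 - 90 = 24*m^2 - 8*m - 32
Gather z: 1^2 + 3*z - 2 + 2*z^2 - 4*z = 2*z^2 - z - 1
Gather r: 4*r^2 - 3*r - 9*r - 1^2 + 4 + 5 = 4*r^2 - 12*r + 8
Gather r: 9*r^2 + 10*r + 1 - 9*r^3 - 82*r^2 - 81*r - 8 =-9*r^3 - 73*r^2 - 71*r - 7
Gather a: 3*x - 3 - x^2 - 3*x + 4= 1 - x^2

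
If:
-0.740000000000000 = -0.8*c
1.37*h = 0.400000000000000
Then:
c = 0.92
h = 0.29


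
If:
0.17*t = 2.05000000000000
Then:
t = 12.06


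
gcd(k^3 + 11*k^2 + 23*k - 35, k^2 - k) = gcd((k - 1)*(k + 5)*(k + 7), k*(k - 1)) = k - 1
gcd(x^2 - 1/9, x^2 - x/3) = x - 1/3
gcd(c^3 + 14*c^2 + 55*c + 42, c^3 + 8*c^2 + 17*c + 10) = c + 1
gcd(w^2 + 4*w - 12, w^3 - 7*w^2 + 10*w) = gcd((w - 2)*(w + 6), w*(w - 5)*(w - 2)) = w - 2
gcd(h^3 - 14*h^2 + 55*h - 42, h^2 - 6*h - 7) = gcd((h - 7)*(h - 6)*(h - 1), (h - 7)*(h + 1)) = h - 7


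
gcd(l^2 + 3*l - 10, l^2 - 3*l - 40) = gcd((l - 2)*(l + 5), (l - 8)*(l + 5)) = l + 5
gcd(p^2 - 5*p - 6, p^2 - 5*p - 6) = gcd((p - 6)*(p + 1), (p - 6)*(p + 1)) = p^2 - 5*p - 6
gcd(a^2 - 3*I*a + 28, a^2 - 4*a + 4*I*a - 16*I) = a + 4*I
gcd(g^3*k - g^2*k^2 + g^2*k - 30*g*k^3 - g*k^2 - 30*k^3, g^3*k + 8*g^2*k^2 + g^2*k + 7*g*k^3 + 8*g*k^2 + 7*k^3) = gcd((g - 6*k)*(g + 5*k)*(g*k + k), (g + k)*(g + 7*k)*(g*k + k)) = g*k + k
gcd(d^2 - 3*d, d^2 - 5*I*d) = d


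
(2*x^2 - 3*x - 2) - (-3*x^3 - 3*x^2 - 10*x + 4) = 3*x^3 + 5*x^2 + 7*x - 6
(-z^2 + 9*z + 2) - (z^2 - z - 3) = -2*z^2 + 10*z + 5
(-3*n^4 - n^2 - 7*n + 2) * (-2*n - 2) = 6*n^5 + 6*n^4 + 2*n^3 + 16*n^2 + 10*n - 4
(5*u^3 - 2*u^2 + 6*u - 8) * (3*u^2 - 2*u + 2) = 15*u^5 - 16*u^4 + 32*u^3 - 40*u^2 + 28*u - 16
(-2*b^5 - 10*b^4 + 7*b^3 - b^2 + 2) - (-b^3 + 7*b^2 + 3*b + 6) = -2*b^5 - 10*b^4 + 8*b^3 - 8*b^2 - 3*b - 4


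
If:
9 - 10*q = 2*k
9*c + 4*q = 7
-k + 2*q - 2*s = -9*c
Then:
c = 31/27 - 8*s/27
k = 26/3 - 10*s/3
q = 2*s/3 - 5/6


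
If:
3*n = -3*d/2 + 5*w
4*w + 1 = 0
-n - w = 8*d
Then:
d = 4/45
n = -83/180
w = -1/4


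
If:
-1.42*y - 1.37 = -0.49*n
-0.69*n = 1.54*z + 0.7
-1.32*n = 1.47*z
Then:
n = 1.01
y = -0.62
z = -0.91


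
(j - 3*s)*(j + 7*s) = j^2 + 4*j*s - 21*s^2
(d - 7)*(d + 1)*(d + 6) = d^3 - 43*d - 42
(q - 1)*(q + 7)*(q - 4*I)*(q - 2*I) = q^4 + 6*q^3 - 6*I*q^3 - 15*q^2 - 36*I*q^2 - 48*q + 42*I*q + 56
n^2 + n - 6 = (n - 2)*(n + 3)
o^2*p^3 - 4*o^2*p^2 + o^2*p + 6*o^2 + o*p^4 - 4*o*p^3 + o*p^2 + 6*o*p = (o + p)*(p - 3)*(p - 2)*(o*p + o)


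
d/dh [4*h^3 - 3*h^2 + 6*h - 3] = 12*h^2 - 6*h + 6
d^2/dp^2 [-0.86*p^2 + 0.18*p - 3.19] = -1.72000000000000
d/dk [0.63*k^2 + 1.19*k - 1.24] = 1.26*k + 1.19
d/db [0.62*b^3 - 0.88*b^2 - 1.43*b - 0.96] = 1.86*b^2 - 1.76*b - 1.43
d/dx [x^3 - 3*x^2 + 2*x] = 3*x^2 - 6*x + 2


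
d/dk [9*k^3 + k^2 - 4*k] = 27*k^2 + 2*k - 4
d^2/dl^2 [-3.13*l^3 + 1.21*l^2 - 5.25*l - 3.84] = 2.42 - 18.78*l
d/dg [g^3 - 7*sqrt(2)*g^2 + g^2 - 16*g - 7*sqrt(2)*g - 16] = 3*g^2 - 14*sqrt(2)*g + 2*g - 16 - 7*sqrt(2)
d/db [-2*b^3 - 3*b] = -6*b^2 - 3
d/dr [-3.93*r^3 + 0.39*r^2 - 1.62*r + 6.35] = -11.79*r^2 + 0.78*r - 1.62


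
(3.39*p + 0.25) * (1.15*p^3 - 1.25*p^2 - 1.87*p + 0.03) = 3.8985*p^4 - 3.95*p^3 - 6.6518*p^2 - 0.3658*p + 0.0075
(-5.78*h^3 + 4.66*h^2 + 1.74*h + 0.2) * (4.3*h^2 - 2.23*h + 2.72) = -24.854*h^5 + 32.9274*h^4 - 18.6314*h^3 + 9.655*h^2 + 4.2868*h + 0.544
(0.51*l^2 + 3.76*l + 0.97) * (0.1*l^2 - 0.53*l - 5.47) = 0.051*l^4 + 0.1057*l^3 - 4.6855*l^2 - 21.0813*l - 5.3059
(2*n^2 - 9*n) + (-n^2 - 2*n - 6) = n^2 - 11*n - 6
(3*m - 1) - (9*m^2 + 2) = -9*m^2 + 3*m - 3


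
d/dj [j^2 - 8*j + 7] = 2*j - 8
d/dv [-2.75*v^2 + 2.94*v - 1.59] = 2.94 - 5.5*v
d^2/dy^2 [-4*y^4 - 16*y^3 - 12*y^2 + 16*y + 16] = -48*y^2 - 96*y - 24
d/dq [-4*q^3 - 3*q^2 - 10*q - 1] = -12*q^2 - 6*q - 10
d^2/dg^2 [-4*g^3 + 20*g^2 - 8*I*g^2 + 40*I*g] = -24*g + 40 - 16*I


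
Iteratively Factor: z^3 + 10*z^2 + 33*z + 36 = (z + 3)*(z^2 + 7*z + 12) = (z + 3)*(z + 4)*(z + 3)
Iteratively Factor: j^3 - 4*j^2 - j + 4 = (j - 1)*(j^2 - 3*j - 4) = (j - 4)*(j - 1)*(j + 1)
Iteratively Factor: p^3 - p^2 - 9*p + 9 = (p - 3)*(p^2 + 2*p - 3) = (p - 3)*(p - 1)*(p + 3)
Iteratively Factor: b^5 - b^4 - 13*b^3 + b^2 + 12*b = (b - 4)*(b^4 + 3*b^3 - b^2 - 3*b) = (b - 4)*(b + 1)*(b^3 + 2*b^2 - 3*b) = b*(b - 4)*(b + 1)*(b^2 + 2*b - 3) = b*(b - 4)*(b + 1)*(b + 3)*(b - 1)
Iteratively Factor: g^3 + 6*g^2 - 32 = (g + 4)*(g^2 + 2*g - 8) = (g + 4)^2*(g - 2)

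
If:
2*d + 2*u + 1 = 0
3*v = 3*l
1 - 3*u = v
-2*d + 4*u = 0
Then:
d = -1/3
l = 3/2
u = -1/6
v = 3/2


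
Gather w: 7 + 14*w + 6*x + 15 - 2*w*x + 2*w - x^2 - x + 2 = w*(16 - 2*x) - x^2 + 5*x + 24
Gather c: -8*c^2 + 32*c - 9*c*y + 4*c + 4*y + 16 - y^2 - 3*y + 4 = -8*c^2 + c*(36 - 9*y) - y^2 + y + 20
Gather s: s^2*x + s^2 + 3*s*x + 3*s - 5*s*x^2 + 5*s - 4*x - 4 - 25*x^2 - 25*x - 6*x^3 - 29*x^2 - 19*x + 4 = s^2*(x + 1) + s*(-5*x^2 + 3*x + 8) - 6*x^3 - 54*x^2 - 48*x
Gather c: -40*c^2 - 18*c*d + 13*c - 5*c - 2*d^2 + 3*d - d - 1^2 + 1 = -40*c^2 + c*(8 - 18*d) - 2*d^2 + 2*d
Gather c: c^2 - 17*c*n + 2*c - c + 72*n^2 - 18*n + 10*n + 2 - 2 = c^2 + c*(1 - 17*n) + 72*n^2 - 8*n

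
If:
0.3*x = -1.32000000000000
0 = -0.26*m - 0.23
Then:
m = -0.88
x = -4.40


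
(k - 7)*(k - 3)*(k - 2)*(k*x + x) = k^4*x - 11*k^3*x + 29*k^2*x - k*x - 42*x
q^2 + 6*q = q*(q + 6)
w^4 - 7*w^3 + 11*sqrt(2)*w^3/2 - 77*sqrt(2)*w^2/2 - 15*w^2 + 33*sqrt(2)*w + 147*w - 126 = (w - 6)*(w - 1)*(w - 3*sqrt(2)/2)*(w + 7*sqrt(2))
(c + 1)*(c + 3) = c^2 + 4*c + 3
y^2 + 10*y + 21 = (y + 3)*(y + 7)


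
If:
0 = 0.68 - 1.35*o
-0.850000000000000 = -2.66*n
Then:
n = 0.32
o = 0.50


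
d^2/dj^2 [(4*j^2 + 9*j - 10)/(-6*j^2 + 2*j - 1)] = 12*(-62*j^3 + 192*j^2 - 33*j - 7)/(216*j^6 - 216*j^5 + 180*j^4 - 80*j^3 + 30*j^2 - 6*j + 1)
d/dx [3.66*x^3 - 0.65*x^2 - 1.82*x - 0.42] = 10.98*x^2 - 1.3*x - 1.82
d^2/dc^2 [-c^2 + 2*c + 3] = -2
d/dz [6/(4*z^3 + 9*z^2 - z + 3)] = 6*(-12*z^2 - 18*z + 1)/(4*z^3 + 9*z^2 - z + 3)^2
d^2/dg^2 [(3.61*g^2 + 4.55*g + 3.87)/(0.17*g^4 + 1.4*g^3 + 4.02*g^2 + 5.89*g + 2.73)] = (0.625974000000001*g^8 + 6.73302000000001*g^7 + 28.780312*g^6 + 56.4203039999999*g^5 + 46.11897*g^4 + 29.6562280000003*g^3 + 98.7727680000005*g^2 + 161.445096*g + 91.058118)/(0.004913*g^12 + 0.12138*g^11 + 1.348134*g^10 + 8.995223*g^9 + 40.527015*g^8 + 130.556676*g^7 + 308.797791*g^6 + 539.849022*g^5 + 689.610861*g^4 + 623.481013*g^3 + 374.010273*g^2 + 131.692743*g + 20.346417)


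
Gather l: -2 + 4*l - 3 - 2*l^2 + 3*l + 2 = -2*l^2 + 7*l - 3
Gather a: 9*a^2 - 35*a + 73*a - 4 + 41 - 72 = 9*a^2 + 38*a - 35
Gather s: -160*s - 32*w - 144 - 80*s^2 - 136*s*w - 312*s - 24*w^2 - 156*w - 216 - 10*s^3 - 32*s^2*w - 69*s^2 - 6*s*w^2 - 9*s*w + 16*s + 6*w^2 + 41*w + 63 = -10*s^3 + s^2*(-32*w - 149) + s*(-6*w^2 - 145*w - 456) - 18*w^2 - 147*w - 297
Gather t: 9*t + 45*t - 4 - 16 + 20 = 54*t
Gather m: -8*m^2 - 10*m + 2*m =-8*m^2 - 8*m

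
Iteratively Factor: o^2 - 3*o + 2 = (o - 2)*(o - 1)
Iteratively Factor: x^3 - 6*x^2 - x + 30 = (x + 2)*(x^2 - 8*x + 15) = (x - 5)*(x + 2)*(x - 3)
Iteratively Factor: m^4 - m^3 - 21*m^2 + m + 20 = (m + 1)*(m^3 - 2*m^2 - 19*m + 20) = (m - 5)*(m + 1)*(m^2 + 3*m - 4) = (m - 5)*(m - 1)*(m + 1)*(m + 4)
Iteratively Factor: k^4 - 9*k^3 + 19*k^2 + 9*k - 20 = (k - 1)*(k^3 - 8*k^2 + 11*k + 20) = (k - 1)*(k + 1)*(k^2 - 9*k + 20) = (k - 4)*(k - 1)*(k + 1)*(k - 5)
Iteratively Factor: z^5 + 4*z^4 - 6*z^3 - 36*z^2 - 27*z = (z + 3)*(z^4 + z^3 - 9*z^2 - 9*z) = (z + 1)*(z + 3)*(z^3 - 9*z) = z*(z + 1)*(z + 3)*(z^2 - 9) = z*(z + 1)*(z + 3)^2*(z - 3)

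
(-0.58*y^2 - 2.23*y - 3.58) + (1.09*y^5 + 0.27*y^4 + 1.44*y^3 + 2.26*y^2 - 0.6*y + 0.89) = 1.09*y^5 + 0.27*y^4 + 1.44*y^3 + 1.68*y^2 - 2.83*y - 2.69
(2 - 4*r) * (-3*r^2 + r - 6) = 12*r^3 - 10*r^2 + 26*r - 12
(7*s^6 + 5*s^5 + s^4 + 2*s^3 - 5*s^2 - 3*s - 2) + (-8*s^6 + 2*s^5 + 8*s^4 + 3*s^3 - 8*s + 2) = -s^6 + 7*s^5 + 9*s^4 + 5*s^3 - 5*s^2 - 11*s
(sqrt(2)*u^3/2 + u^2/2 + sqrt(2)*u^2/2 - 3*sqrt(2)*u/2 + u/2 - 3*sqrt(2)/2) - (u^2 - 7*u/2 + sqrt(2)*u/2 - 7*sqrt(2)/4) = sqrt(2)*u^3/2 - u^2/2 + sqrt(2)*u^2/2 - 2*sqrt(2)*u + 4*u + sqrt(2)/4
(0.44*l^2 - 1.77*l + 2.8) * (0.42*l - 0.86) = 0.1848*l^3 - 1.1218*l^2 + 2.6982*l - 2.408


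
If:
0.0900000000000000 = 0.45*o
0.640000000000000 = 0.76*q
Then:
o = 0.20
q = 0.84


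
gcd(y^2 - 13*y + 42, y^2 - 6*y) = y - 6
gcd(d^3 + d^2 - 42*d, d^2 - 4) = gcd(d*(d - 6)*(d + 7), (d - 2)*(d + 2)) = 1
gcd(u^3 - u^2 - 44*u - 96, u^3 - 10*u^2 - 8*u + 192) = u^2 - 4*u - 32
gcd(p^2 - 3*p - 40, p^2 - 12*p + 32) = p - 8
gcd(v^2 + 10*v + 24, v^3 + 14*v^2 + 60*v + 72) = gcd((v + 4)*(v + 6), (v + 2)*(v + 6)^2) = v + 6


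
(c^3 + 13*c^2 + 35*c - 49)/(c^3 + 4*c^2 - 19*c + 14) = (c + 7)/(c - 2)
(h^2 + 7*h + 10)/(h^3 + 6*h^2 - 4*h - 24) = (h + 5)/(h^2 + 4*h - 12)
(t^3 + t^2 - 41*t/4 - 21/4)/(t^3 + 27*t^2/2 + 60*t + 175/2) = (2*t^2 - 5*t - 3)/(2*(t^2 + 10*t + 25))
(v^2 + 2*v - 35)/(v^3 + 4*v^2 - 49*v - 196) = (v - 5)/(v^2 - 3*v - 28)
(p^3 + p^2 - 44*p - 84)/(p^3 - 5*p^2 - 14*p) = (p + 6)/p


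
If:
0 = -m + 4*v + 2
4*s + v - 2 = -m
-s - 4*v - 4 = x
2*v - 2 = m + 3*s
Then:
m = 78/7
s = -20/7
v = 16/7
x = -72/7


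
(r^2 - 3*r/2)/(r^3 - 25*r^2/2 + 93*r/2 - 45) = r/(r^2 - 11*r + 30)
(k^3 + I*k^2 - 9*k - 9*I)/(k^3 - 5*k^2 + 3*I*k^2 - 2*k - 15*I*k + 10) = (k^2 - 9)/(k^2 + k*(-5 + 2*I) - 10*I)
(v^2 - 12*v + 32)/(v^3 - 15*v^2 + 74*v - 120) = (v - 8)/(v^2 - 11*v + 30)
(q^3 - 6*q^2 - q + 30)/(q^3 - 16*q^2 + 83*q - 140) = (q^2 - q - 6)/(q^2 - 11*q + 28)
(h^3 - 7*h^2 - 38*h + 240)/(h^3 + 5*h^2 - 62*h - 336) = (h - 5)/(h + 7)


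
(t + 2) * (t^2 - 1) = t^3 + 2*t^2 - t - 2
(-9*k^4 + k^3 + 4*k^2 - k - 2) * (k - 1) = -9*k^5 + 10*k^4 + 3*k^3 - 5*k^2 - k + 2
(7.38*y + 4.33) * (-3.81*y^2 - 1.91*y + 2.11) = -28.1178*y^3 - 30.5931*y^2 + 7.3015*y + 9.1363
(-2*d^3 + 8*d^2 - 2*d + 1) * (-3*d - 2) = 6*d^4 - 20*d^3 - 10*d^2 + d - 2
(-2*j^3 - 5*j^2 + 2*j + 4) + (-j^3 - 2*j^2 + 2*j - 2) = -3*j^3 - 7*j^2 + 4*j + 2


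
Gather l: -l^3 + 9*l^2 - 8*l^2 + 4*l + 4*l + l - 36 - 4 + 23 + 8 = -l^3 + l^2 + 9*l - 9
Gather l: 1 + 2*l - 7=2*l - 6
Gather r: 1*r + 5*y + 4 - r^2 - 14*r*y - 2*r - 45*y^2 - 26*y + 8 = -r^2 + r*(-14*y - 1) - 45*y^2 - 21*y + 12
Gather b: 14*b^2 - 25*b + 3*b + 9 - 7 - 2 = 14*b^2 - 22*b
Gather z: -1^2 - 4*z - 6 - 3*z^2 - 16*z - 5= -3*z^2 - 20*z - 12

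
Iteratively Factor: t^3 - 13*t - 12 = (t + 3)*(t^2 - 3*t - 4) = (t - 4)*(t + 3)*(t + 1)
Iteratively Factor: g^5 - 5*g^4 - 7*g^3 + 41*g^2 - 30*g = (g - 5)*(g^4 - 7*g^2 + 6*g) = (g - 5)*(g + 3)*(g^3 - 3*g^2 + 2*g) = g*(g - 5)*(g + 3)*(g^2 - 3*g + 2) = g*(g - 5)*(g - 2)*(g + 3)*(g - 1)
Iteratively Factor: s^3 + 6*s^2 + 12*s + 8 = (s + 2)*(s^2 + 4*s + 4) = (s + 2)^2*(s + 2)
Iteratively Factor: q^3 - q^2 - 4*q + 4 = (q - 1)*(q^2 - 4) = (q - 2)*(q - 1)*(q + 2)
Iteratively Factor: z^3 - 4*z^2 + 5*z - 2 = (z - 1)*(z^2 - 3*z + 2) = (z - 1)^2*(z - 2)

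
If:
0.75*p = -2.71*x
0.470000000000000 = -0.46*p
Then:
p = -1.02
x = 0.28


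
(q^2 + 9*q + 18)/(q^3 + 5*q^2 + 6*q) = (q + 6)/(q*(q + 2))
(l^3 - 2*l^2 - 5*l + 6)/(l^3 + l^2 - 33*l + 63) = (l^2 + l - 2)/(l^2 + 4*l - 21)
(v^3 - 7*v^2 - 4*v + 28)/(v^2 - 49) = (v^2 - 4)/(v + 7)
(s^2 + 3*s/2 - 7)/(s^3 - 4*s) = (s + 7/2)/(s*(s + 2))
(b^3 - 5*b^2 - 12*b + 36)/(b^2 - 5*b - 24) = (b^2 - 8*b + 12)/(b - 8)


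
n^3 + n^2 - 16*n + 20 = (n - 2)^2*(n + 5)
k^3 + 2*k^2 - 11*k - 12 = (k - 3)*(k + 1)*(k + 4)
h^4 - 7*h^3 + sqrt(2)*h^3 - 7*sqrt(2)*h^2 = h^2*(h - 7)*(h + sqrt(2))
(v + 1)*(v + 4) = v^2 + 5*v + 4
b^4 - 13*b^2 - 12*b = b*(b - 4)*(b + 1)*(b + 3)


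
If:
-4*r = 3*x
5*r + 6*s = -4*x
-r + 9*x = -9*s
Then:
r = 0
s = 0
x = 0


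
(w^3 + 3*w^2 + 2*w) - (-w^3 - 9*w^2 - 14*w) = 2*w^3 + 12*w^2 + 16*w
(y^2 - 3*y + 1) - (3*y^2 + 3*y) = -2*y^2 - 6*y + 1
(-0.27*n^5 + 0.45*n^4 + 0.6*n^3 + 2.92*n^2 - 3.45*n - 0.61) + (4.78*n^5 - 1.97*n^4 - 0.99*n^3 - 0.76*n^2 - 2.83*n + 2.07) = 4.51*n^5 - 1.52*n^4 - 0.39*n^3 + 2.16*n^2 - 6.28*n + 1.46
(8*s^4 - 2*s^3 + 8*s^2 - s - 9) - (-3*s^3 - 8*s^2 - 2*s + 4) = 8*s^4 + s^3 + 16*s^2 + s - 13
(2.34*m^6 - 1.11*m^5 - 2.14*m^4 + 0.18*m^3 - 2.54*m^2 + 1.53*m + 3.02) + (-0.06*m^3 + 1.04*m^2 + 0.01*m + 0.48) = 2.34*m^6 - 1.11*m^5 - 2.14*m^4 + 0.12*m^3 - 1.5*m^2 + 1.54*m + 3.5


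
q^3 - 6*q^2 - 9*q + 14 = (q - 7)*(q - 1)*(q + 2)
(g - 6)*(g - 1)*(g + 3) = g^3 - 4*g^2 - 15*g + 18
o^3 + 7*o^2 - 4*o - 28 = (o - 2)*(o + 2)*(o + 7)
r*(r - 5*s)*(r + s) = r^3 - 4*r^2*s - 5*r*s^2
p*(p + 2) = p^2 + 2*p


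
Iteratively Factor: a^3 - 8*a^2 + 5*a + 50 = (a - 5)*(a^2 - 3*a - 10) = (a - 5)*(a + 2)*(a - 5)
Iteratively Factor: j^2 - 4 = (j - 2)*(j + 2)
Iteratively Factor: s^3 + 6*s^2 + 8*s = (s)*(s^2 + 6*s + 8) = s*(s + 4)*(s + 2)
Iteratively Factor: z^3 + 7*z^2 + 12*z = (z)*(z^2 + 7*z + 12) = z*(z + 4)*(z + 3)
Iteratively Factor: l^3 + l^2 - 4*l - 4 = (l + 2)*(l^2 - l - 2) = (l - 2)*(l + 2)*(l + 1)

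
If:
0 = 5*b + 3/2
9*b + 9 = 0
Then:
No Solution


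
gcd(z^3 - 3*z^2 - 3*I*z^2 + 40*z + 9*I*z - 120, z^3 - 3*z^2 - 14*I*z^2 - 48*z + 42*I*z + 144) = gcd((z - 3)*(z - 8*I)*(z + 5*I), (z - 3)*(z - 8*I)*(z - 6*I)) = z^2 + z*(-3 - 8*I) + 24*I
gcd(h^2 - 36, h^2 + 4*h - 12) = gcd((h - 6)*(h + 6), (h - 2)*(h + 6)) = h + 6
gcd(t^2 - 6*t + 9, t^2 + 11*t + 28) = 1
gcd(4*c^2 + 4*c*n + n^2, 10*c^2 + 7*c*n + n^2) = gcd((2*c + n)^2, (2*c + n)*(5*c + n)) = 2*c + n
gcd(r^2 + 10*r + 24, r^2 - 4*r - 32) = r + 4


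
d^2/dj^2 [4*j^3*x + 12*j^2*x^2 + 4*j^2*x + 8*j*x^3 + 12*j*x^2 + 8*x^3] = 8*x*(3*j + 3*x + 1)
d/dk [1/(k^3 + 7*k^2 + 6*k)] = (-3*k^2 - 14*k - 6)/(k^2*(k^2 + 7*k + 6)^2)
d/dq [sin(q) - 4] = cos(q)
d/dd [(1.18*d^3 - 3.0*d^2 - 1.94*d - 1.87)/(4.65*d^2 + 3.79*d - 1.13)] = (5.487*d^4 + 8.9444*d^3 - 6.3492*d^2 + 24.171*d + 9.2795)/(21.6225*d^4 + 35.247*d^3 + 3.8551*d^2 - 8.5654*d + 1.2769)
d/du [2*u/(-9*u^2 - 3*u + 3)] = 2*(3*u^2 + 1)/(3*(9*u^4 + 6*u^3 - 5*u^2 - 2*u + 1))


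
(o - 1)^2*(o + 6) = o^3 + 4*o^2 - 11*o + 6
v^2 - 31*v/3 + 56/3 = (v - 8)*(v - 7/3)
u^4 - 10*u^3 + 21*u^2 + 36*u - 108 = (u - 6)*(u - 3)^2*(u + 2)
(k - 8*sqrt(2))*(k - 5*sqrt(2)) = k^2 - 13*sqrt(2)*k + 80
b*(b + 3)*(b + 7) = b^3 + 10*b^2 + 21*b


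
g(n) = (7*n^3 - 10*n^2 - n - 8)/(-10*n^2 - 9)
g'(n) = 20*n*(7*n^3 - 10*n^2 - n - 8)/(-10*n^2 - 9)^2 + (21*n^2 - 20*n - 1)/(-10*n^2 - 9) = (-70*n^4 - 199*n^2 + 20*n + 9)/(100*n^4 + 180*n^2 + 81)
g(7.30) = -4.01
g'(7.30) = -0.71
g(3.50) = -1.26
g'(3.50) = -0.74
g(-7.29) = 6.00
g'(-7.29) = -0.71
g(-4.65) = 4.10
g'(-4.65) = -0.73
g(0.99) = 0.64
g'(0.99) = -0.66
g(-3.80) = 3.47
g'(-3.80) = -0.75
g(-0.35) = 0.90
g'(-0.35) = -0.22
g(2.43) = -0.46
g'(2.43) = -0.77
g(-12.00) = 9.34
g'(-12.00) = -0.71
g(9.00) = -5.22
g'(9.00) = -0.71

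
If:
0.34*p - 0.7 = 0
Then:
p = 2.06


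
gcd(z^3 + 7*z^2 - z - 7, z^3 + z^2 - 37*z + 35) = z^2 + 6*z - 7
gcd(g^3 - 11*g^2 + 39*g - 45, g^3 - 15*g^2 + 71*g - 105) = g^2 - 8*g + 15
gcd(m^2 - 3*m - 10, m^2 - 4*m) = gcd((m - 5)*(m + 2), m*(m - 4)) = 1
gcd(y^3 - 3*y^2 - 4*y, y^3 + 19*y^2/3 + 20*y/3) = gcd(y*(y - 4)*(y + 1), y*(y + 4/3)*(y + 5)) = y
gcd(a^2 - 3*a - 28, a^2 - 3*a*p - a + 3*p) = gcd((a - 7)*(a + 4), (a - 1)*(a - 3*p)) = 1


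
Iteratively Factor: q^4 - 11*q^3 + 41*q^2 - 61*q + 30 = (q - 1)*(q^3 - 10*q^2 + 31*q - 30) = (q - 3)*(q - 1)*(q^2 - 7*q + 10) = (q - 3)*(q - 2)*(q - 1)*(q - 5)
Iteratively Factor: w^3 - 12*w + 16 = (w - 2)*(w^2 + 2*w - 8) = (w - 2)*(w + 4)*(w - 2)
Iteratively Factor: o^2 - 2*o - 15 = (o - 5)*(o + 3)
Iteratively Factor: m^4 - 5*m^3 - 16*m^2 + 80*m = (m)*(m^3 - 5*m^2 - 16*m + 80) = m*(m - 5)*(m^2 - 16) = m*(m - 5)*(m + 4)*(m - 4)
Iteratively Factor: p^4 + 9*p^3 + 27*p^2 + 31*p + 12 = (p + 1)*(p^3 + 8*p^2 + 19*p + 12) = (p + 1)*(p + 4)*(p^2 + 4*p + 3) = (p + 1)*(p + 3)*(p + 4)*(p + 1)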